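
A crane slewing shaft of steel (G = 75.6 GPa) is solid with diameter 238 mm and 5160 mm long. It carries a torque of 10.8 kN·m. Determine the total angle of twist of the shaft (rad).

J = πd⁴/32 = π(0.238)⁴/32 = 3.150×10^-4 m⁴.
θ = T·L/(G·J) = 10800 × 5.16 / (75.6×10⁹ × 3.150×10^-4) = 2.340×10^-3 rad.

0.00234 rad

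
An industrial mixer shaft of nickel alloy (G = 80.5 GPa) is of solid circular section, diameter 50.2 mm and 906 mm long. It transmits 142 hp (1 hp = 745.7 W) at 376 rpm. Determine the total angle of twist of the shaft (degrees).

ω = 2π·376/60 = 39.37 rad/s, so T = P/ω = 142×745.7 / 39.37 = 2689 N·m.
J = πd⁴/32 = π(0.0502)⁴/32 = 6.235×10^-7 m⁴.
θ = T·L/(G·J) = 2689 × 0.906 / (80.5×10⁹ × 6.235×10^-7) = 0.04855 rad.

2.78°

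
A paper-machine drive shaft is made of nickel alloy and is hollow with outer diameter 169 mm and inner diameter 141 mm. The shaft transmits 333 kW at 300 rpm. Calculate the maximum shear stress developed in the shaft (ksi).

ω = 2π·300/60 = 31.42 rad/s, so T = P/ω = 333×10³ / 31.42 = 10600 N·m.
J = π(d_o⁴ − d_i⁴)/32 = π(0.169⁴ − 0.141⁴)/32 = 4.128×10^-5 m⁴.
τ_max = T·r/J = 10600 × 0.0845 / 4.128×10^-5 = 2.170×10^7 Pa.

3.15 ksi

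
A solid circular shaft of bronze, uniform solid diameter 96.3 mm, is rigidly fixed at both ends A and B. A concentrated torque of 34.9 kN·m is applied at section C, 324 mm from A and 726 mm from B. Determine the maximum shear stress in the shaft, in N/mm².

138 N/mm²

With uniform GJ and both ends fixed, compatibility θ_AC = θ_CB gives T_A·a = T_B·b, together with T_A + T_B = T₀.
T_A = T₀·b/(a+b) = 34900·726/1050 = 24130 N·m; T_B = 10770 N·m.
τ in each portion: τ_AC = 1.38×10^8 Pa, τ_CB = 6.14×10^7 Pa; maximum is in AC.
τ_max = T_AC·r/J = 24130·0.0481/8.44×10^-6 = 1.376×10^8 Pa.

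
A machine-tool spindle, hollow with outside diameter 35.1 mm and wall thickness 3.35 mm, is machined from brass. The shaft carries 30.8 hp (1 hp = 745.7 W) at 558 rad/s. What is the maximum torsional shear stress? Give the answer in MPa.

8.48 MPa

ω = 558 rad/s, so T = P/ω = 30.8×745.7 / 558.0 = 41.16 N·m.
J = π(d_o⁴ − d_i⁴)/32 = π(0.0351⁴ − 0.0284⁴)/32 = 8.515×10^-8 m⁴.
τ_max = T·r/J = 41.16 × 0.0175 / 8.515×10^-8 = 8.484×10^6 Pa.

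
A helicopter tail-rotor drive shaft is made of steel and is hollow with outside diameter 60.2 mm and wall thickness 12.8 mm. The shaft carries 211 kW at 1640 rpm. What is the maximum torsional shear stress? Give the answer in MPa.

ω = 2π·1640/60 = 171.7 rad/s, so T = P/ω = 211×10³ / 171.7 = 1229 N·m.
J = π(d_o⁴ − d_i⁴)/32 = π(0.0602⁴ − 0.0346⁴)/32 = 1.149×10^-6 m⁴.
τ_max = T·r/J = 1229 × 0.0301 / 1.149×10^-6 = 3.219×10^7 Pa.

32.2 MPa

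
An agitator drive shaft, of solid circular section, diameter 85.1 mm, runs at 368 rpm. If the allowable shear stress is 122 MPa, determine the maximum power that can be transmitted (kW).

569 kW

J = πd⁴/32 = π(0.0851)⁴/32 = 5.149×10^-6 m⁴.
T_max = τ_allow·J/r = 1.22×10^8 × 5.149×10^-6 / 0.0425 = 14760 N·m.
ω = 2π·368/60 = 38.54 rad/s, so P_max = T_max·ω = 5.689×10^5 W.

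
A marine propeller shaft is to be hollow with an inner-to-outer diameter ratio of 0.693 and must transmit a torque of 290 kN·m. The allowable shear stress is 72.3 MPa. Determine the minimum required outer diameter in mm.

For a hollow shaft with d_i/d_o = 0.693: τ_max = 16T/(π d_o³ (1−k⁴)), so d_o = [16T/(π τ_allow (1−k⁴))]^(1/3) = [16·290000/(π·7.23×10^7·0.7694)]^(1/3) = 0.2983 m.

298 mm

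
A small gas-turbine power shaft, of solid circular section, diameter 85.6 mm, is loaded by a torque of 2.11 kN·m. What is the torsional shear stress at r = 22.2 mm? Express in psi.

J = πd⁴/32 = π(0.0856)⁴/32 = 5.271×10^-6 m⁴.
Shear stress varies linearly with radius: τ = T·r/J = 2110 × 0.0222 / 5.271×10^-6 = 8.887×10^6 Pa.

1290 psi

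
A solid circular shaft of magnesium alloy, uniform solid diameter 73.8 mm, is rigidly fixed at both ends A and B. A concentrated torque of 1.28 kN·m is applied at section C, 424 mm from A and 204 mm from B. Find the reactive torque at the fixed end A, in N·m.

With uniform GJ and both ends fixed, compatibility θ_AC = θ_CB gives T_A·a = T_B·b, together with T_A + T_B = T₀.
T_A = T₀·b/(a+b) = 1280·204/628.0 = 415.8 N·m; T_B = 864.2 N·m.

416 N·m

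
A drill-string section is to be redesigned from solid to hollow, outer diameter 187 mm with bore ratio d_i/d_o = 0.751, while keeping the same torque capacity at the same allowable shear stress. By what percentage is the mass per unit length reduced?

Equal τ_max and T ⇒ the solid shaft needs d_s³ = d_o³(1−k⁴), so d_s = 187·(1−0.751⁴)^(1/3) = 164.6 mm.
Area ratio A_h/A_s = d_o²(1−k²)/d_s² = (1−k²)/(1−k⁴)^(2/3) = 0.5628.
Mass saving = 1 − 0.5628 = 43.7 %.

43.7 %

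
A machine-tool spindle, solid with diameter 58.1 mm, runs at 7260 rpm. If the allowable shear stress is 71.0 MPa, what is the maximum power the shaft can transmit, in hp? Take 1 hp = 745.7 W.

2790 hp

J = πd⁴/32 = π(0.0581)⁴/32 = 1.119×10^-6 m⁴.
T_max = τ_allow·J/r = 7.10×10^7 × 1.119×10^-6 / 0.0290 = 2734 N·m.
ω = 2π·7260/60 = 760.3 rad/s, so P_max = T_max·ω = 2.079×10^6 W.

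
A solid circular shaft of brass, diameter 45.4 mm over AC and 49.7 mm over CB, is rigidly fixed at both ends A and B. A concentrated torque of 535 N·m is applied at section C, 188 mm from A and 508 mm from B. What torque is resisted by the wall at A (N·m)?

Compatibility: T_A·a/J_AC = T_B·b/J_CB with T_A + T_B = T₀.
J_AC = 4.17×10^-7 m⁴, J_CB = 5.99×10^-7 m⁴, so T_A = T₀·(J_AC/a)/((J_AC/a)+(J_CB/b)) = 349.3 N·m, T_B = 185.7 N·m.

349 N·m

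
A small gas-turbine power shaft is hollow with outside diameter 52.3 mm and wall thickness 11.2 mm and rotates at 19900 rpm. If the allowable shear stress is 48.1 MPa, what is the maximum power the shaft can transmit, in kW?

2510 kW

J = π(d_o⁴ − d_i⁴)/32 = π(0.0523⁴ − 0.0299⁴)/32 = 6.561×10^-7 m⁴.
T_max = τ_allow·J/r = 4.81×10^7 × 6.561×10^-7 / 0.0261 = 1207 N·m.
ω = 2π·19900/60 = 2084 rad/s, so P_max = T_max·ω = 2.515×10^6 W.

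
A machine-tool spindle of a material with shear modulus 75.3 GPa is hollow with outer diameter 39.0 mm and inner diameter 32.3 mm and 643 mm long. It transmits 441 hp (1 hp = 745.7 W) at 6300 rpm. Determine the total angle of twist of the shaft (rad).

ω = 2π·6300/60 = 659.7 rad/s, so T = P/ω = 441×745.7 / 659.7 = 498.5 N·m.
J = π(d_o⁴ − d_i⁴)/32 = π(0.0390⁴ − 0.0323⁴)/32 = 1.203×10^-7 m⁴.
θ = T·L/(G·J) = 498.5 × 0.643 / (75.3×10⁹ × 1.203×10^-7) = 0.03539 rad.

0.0354 rad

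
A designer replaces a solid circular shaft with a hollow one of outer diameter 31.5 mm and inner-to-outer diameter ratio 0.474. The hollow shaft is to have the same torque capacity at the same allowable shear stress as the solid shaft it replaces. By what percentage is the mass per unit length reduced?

19.7 %

Equal τ_max and T ⇒ the solid shaft needs d_s³ = d_o³(1−k⁴), so d_s = 31.5·(1−0.474⁴)^(1/3) = 30.96 mm.
Area ratio A_h/A_s = d_o²(1−k²)/d_s² = (1−k²)/(1−k⁴)^(2/3) = 0.8026.
Mass saving = 1 − 0.8026 = 19.7 %.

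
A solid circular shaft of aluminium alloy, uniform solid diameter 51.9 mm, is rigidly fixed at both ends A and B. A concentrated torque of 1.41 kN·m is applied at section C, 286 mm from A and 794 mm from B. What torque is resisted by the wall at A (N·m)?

With uniform GJ and both ends fixed, compatibility θ_AC = θ_CB gives T_A·a = T_B·b, together with T_A + T_B = T₀.
T_A = T₀·b/(a+b) = 1410·794/1080 = 1037 N·m; T_B = 373.4 N·m.

1040 N·m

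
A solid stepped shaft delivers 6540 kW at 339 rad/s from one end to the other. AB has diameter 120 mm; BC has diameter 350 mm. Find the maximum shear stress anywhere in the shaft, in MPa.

56.9 MPa

ω = 339 rad/s, so T = P/ω = 6540×10³ / 339.0 = 19290 N·m.
Under the same torque, τ_max = 16T/(πd³) is largest where d is smallest — segment AB (d = 120 mm).
τ_max = 16·19290/(π·(0.120)³) = 5.686×10^7 Pa.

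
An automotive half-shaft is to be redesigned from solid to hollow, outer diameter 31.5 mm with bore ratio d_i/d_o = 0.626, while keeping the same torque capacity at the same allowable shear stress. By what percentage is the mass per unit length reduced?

Equal τ_max and T ⇒ the solid shaft needs d_s³ = d_o³(1−k⁴), so d_s = 31.5·(1−0.626⁴)^(1/3) = 29.80 mm.
Area ratio A_h/A_s = d_o²(1−k²)/d_s² = (1−k²)/(1−k⁴)^(2/3) = 0.6796.
Mass saving = 1 − 0.6796 = 32.0 %.

32.0 %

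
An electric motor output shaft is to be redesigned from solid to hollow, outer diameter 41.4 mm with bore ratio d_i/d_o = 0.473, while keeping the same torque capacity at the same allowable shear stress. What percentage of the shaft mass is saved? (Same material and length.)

19.7 %

Equal τ_max and T ⇒ the solid shaft needs d_s³ = d_o³(1−k⁴), so d_s = 41.4·(1−0.473⁴)^(1/3) = 40.70 mm.
Area ratio A_h/A_s = d_o²(1−k²)/d_s² = (1−k²)/(1−k⁴)^(2/3) = 0.8033.
Mass saving = 1 − 0.8033 = 19.7 %.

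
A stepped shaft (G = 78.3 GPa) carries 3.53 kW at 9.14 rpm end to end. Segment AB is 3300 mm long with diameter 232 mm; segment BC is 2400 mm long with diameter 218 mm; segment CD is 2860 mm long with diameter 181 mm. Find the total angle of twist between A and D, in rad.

ω = 2π·9.14/60 = 0.9571 rad/s, so T = P/ω = 3.53×10³ / 0.9571 = 3688 N·m.
J_AB = π(0.232)⁴/32 = 2.84×10^-4 m⁴; J_BC = π(0.218)⁴/32 = 2.22×10^-4 m⁴; J_CD = π(0.181)⁴/32 = 1.05×10^-4 m⁴.
θ = (T/G)·Σ L_i/J_i = (3688/78.3×10⁹)·(3.30/2.84×10^-4 + 2.40/2.22×10^-4 + 2.86/1.05×10^-4) = 2.335×10^-3 rad.

0.00233 rad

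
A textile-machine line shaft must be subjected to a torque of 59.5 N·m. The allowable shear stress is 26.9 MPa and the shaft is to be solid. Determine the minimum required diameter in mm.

For a solid shaft τ_max = 16T/(πd³), so d = (16T/(π τ_allow))^(1/3) = (16·59.50/(π·2.69×10^7))^(1/3) = 0.02242 m.

22.4 mm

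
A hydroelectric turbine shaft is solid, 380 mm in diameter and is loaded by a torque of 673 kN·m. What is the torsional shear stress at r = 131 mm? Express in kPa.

43100 kPa

J = πd⁴/32 = π(0.380)⁴/32 = 2.047×10^-3 m⁴.
Shear stress varies linearly with radius: τ = T·r/J = 673000 × 0.131 / 2.047×10^-3 = 4.307×10^7 Pa.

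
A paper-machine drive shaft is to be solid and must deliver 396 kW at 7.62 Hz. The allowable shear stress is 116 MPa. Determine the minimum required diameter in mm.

71.3 mm

ω = 2π·7.62 = 47.88 rad/s, so T = P/ω = 396×10³ / 47.88 = 8271 N·m.
For a solid shaft τ_max = 16T/(πd³), so d = (16T/(π τ_allow))^(1/3) = (16·8271/(π·1.16×10^8))^(1/3) = 0.07134 m.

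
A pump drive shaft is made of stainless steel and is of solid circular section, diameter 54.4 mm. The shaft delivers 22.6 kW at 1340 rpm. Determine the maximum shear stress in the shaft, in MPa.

5.10 MPa

ω = 2π·1340/60 = 140.3 rad/s, so T = P/ω = 22.6×10³ / 140.3 = 161.1 N·m.
J = πd⁴/32 = π(0.0544)⁴/32 = 8.598×10^-7 m⁴.
τ_max = T·r/J = 161.1 × 0.0272 / 8.598×10^-7 = 5.095×10^6 Pa.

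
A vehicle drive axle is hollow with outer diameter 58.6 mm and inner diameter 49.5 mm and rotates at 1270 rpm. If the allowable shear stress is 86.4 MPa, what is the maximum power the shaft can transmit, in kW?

223 kW

J = π(d_o⁴ − d_i⁴)/32 = π(0.0586⁴ − 0.0495⁴)/32 = 5.683×10^-7 m⁴.
T_max = τ_allow·J/r = 8.64×10^7 × 5.683×10^-7 / 0.0293 = 1676 N·m.
ω = 2π·1270/60 = 133.0 rad/s, so P_max = T_max·ω = 2.229×10^5 W.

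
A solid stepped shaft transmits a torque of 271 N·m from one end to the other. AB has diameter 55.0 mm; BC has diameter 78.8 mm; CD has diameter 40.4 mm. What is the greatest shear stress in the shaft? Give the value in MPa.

20.9 MPa

Under the same torque, τ_max = 16T/(πd³) is largest where d is smallest — segment CD (d = 40.4 mm).
τ_max = 16·271.0/(π·(0.0404)³) = 2.093×10^7 Pa.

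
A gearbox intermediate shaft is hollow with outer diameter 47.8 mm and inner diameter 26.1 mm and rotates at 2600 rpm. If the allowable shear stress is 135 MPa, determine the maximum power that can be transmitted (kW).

J = π(d_o⁴ − d_i⁴)/32 = π(0.0478⁴ − 0.0261⁴)/32 = 4.670×10^-7 m⁴.
T_max = τ_allow·J/r = 1.35×10^8 × 4.670×10^-7 / 0.0239 = 2638 N·m.
ω = 2π·2600/60 = 272.3 rad/s, so P_max = T_max·ω = 7.182×10^5 W.

718 kW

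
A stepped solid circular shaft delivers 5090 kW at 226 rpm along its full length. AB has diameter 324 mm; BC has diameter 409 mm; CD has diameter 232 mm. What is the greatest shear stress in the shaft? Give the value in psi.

12700 psi

ω = 2π·226/60 = 23.67 rad/s, so T = P/ω = 5090×10³ / 23.67 = 215100 N·m.
Under the same torque, τ_max = 16T/(πd³) is largest where d is smallest — segment CD (d = 232 mm).
τ_max = 16·215100/(π·(0.232)³) = 8.772×10^7 Pa.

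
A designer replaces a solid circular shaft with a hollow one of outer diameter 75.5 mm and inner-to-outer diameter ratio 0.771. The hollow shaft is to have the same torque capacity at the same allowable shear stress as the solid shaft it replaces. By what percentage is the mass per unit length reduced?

45.8 %

Equal τ_max and T ⇒ the solid shaft needs d_s³ = d_o³(1−k⁴), so d_s = 75.5·(1−0.771⁴)^(1/3) = 65.29 mm.
Area ratio A_h/A_s = d_o²(1−k²)/d_s² = (1−k²)/(1−k⁴)^(2/3) = 0.5423.
Mass saving = 1 − 0.5423 = 45.8 %.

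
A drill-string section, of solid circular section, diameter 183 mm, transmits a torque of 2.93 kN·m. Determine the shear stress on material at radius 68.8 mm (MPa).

1.83 MPa

J = πd⁴/32 = π(0.183)⁴/32 = 1.101×10^-4 m⁴.
Shear stress varies linearly with radius: τ = T·r/J = 2930 × 0.0688 / 1.101×10^-4 = 1.831×10^6 Pa.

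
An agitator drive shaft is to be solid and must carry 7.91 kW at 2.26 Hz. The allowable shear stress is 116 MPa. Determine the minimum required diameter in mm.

29.0 mm

ω = 2π·2.26 = 14.20 rad/s, so T = P/ω = 7.91×10³ / 14.20 = 557.0 N·m.
For a solid shaft τ_max = 16T/(πd³), so d = (16T/(π τ_allow))^(1/3) = (16·557.0/(π·1.16×10^8))^(1/3) = 0.02903 m.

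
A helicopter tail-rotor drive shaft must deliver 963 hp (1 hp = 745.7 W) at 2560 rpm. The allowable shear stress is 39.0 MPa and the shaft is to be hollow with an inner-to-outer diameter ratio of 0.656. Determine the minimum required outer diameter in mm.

ω = 2π·2560/60 = 268.1 rad/s, so T = P/ω = 963×745.7 / 268.1 = 2679 N·m.
For a hollow shaft with d_i/d_o = 0.656: τ_max = 16T/(π d_o³ (1−k⁴)), so d_o = [16T/(π τ_allow (1−k⁴))]^(1/3) = [16·2679/(π·3.90×10^7·0.8148)]^(1/3) = 0.07544 m.

75.4 mm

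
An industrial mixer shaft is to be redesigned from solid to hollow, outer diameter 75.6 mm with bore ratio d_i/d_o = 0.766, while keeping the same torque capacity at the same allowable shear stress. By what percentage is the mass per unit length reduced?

45.2 %

Equal τ_max and T ⇒ the solid shaft needs d_s³ = d_o³(1−k⁴), so d_s = 75.6·(1−0.766⁴)^(1/3) = 65.68 mm.
Area ratio A_h/A_s = d_o²(1−k²)/d_s² = (1−k²)/(1−k⁴)^(2/3) = 0.5475.
Mass saving = 1 − 0.5475 = 45.2 %.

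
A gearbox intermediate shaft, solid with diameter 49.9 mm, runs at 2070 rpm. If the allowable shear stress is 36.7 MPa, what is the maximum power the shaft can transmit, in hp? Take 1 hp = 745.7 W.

J = πd⁴/32 = π(0.0499)⁴/32 = 6.087×10^-7 m⁴.
T_max = τ_allow·J/r = 3.67×10^7 × 6.087×10^-7 / 0.0249 = 895.4 N·m.
ω = 2π·2070/60 = 216.8 rad/s, so P_max = T_max·ω = 1.941×10^5 W.

260 hp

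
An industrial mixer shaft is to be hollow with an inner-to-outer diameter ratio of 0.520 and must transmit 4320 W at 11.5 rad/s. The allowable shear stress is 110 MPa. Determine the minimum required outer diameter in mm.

26.6 mm

ω = 11.5 rad/s, so T = P/ω = 4320 / 11.50 = 375.7 N·m.
For a hollow shaft with d_i/d_o = 0.520: τ_max = 16T/(π d_o³ (1−k⁴)), so d_o = [16T/(π τ_allow (1−k⁴))]^(1/3) = [16·375.7/(π·1.10×10^8·0.9269)]^(1/3) = 0.02657 m.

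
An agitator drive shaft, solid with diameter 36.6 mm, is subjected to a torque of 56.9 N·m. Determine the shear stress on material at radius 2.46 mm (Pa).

795000 Pa

J = πd⁴/32 = π(0.0366)⁴/32 = 1.762×10^-7 m⁴.
Shear stress varies linearly with radius: τ = T·r/J = 56.90 × 0.00246 / 1.762×10^-7 = 7.946×10^5 Pa.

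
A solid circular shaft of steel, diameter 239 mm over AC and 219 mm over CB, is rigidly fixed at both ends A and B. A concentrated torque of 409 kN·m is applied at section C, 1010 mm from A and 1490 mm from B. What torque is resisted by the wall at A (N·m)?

277000 N·m

Compatibility: T_A·a/J_AC = T_B·b/J_CB with T_A + T_B = T₀.
J_AC = 3.20×10^-4 m⁴, J_CB = 2.26×10^-4 m⁴, so T_A = T₀·(J_AC/a)/((J_AC/a)+(J_CB/b)) = 276700 N·m, T_B = 132300 N·m.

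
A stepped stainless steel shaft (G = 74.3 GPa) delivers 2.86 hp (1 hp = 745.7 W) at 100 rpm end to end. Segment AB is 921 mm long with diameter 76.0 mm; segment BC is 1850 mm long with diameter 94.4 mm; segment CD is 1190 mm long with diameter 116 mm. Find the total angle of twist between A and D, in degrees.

ω = 2π·100/60 = 10.47 rad/s, so T = P/ω = 2.86×745.7 / 10.47 = 203.7 N·m.
J_AB = π(0.0760)⁴/32 = 3.28×10^-6 m⁴; J_BC = π(0.0944)⁴/32 = 7.80×10^-6 m⁴; J_CD = π(0.116)⁴/32 = 1.78×10^-5 m⁴.
θ = (T/G)·Σ L_i/J_i = (203.7/74.3×10⁹)·(0.921/3.28×10^-6 + 1.85/7.80×10^-6 + 1.19/1.78×10^-5) = 1.605×10^-3 rad.

0.0919°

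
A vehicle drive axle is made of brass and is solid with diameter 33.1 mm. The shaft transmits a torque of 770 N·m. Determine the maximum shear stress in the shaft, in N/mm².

108 N/mm²

J = πd⁴/32 = π(0.0331)⁴/32 = 1.178×10^-7 m⁴.
τ_max = T·r/J = 770.0 × 0.0166 / 1.178×10^-7 = 1.081×10^8 Pa.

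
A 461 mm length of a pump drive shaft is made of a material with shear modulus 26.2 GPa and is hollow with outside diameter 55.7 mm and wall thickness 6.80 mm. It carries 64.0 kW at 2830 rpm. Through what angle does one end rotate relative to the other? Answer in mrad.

ω = 2π·2830/60 = 296.4 rad/s, so T = P/ω = 64.0×10³ / 296.4 = 216.0 N·m.
J = π(d_o⁴ − d_i⁴)/32 = π(0.0557⁴ − 0.0421⁴)/32 = 6.366×10^-7 m⁴.
θ = T·L/(G·J) = 216.0 × 0.461 / (26.2×10⁹ × 6.366×10^-7) = 5.969×10^-3 rad.

5.97 mrad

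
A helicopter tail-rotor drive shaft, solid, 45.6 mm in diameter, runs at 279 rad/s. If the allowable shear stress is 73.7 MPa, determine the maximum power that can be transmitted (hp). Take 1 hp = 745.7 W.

513 hp

J = πd⁴/32 = π(0.0456)⁴/32 = 4.245×10^-7 m⁴.
T_max = τ_allow·J/r = 7.37×10^7 × 4.245×10^-7 / 0.0228 = 1372 N·m.
ω = 279 rad/s, so P_max = T_max·ω = 3.828×10^5 W.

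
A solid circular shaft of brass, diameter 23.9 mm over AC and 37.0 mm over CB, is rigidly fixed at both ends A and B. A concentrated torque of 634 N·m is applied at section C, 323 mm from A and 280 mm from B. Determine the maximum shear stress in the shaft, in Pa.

5.54e7 Pa

Compatibility: T_A·a/J_AC = T_B·b/J_CB with T_A + T_B = T₀.
J_AC = 3.20×10^-8 m⁴, J_CB = 1.84×10^-7 m⁴, so T_A = T₀·(J_AC/a)/((J_AC/a)+(J_CB/b)) = 83.14 N·m, T_B = 550.9 N·m.
τ in each portion: τ_AC = 3.10×10^7 Pa, τ_CB = 5.54×10^7 Pa; maximum is in CB.
τ_max = T_CB·r/J = 550.9·0.0185/1.84×10^-7 = 5.539×10^7 Pa.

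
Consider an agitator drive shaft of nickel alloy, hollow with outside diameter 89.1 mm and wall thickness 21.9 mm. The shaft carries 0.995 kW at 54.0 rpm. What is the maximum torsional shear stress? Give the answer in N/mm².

1.36 N/mm²

ω = 2π·54.0/60 = 5.655 rad/s, so T = P/ω = 0.995×10³ / 5.655 = 176.0 N·m.
J = π(d_o⁴ − d_i⁴)/32 = π(0.0891⁴ − 0.0453⁴)/32 = 5.774×10^-6 m⁴.
τ_max = T·r/J = 176.0 × 0.0445 / 5.774×10^-6 = 1.358×10^6 Pa.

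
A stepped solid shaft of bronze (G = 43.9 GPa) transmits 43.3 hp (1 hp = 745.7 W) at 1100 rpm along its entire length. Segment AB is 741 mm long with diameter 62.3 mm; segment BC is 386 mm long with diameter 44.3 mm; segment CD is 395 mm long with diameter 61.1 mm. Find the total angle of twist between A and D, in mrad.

ω = 2π·1100/60 = 115.2 rad/s, so T = P/ω = 43.3×745.7 / 115.2 = 280.3 N·m.
J_AB = π(0.0623)⁴/32 = 1.48×10^-6 m⁴; J_BC = π(0.0443)⁴/32 = 3.78×10^-7 m⁴; J_CD = π(0.0611)⁴/32 = 1.37×10^-6 m⁴.
θ = (T/G)·Σ L_i/J_i = (280.3/43.9×10⁹)·(0.741/1.48×10^-6 + 0.386/3.78×10^-7 + 0.395/1.37×10^-6) = 0.01156 rad.

11.6 mrad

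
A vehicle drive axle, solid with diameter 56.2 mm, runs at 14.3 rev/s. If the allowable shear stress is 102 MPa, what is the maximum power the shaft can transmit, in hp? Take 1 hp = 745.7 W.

J = πd⁴/32 = π(0.0562)⁴/32 = 9.794×10^-7 m⁴.
T_max = τ_allow·J/r = 1.02×10^8 × 9.794×10^-7 / 0.0281 = 3555 N·m.
ω = 2π·14.3 = 89.85 rad/s, so P_max = T_max·ω = 3.194×10^5 W.

428 hp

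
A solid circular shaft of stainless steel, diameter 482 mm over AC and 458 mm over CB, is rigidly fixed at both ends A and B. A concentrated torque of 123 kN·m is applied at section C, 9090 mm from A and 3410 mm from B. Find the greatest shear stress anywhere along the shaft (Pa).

Compatibility: T_A·a/J_AC = T_B·b/J_CB with T_A + T_B = T₀.
J_AC = 5.30×10^-3 m⁴, J_CB = 4.32×10^-3 m⁴, so T_A = T₀·(J_AC/a)/((J_AC/a)+(J_CB/b)) = 38760 N·m, T_B = 84240 N·m.
τ in each portion: τ_AC = 1.76×10^6 Pa, τ_CB = 4.47×10^6 Pa; maximum is in CB.
τ_max = T_CB·r/J = 84240·0.229/4.32×10^-3 = 4.466×10^6 Pa.

4.47e6 Pa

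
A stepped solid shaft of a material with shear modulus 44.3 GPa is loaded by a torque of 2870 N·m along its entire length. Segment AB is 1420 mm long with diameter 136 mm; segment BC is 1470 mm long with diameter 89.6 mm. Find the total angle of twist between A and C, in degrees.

1.02°

J_AB = π(0.136)⁴/32 = 3.36×10^-5 m⁴; J_BC = π(0.0896)⁴/32 = 6.33×10^-6 m⁴.
θ = (T/G)·Σ L_i/J_i = (2870/44.3×10⁹)·(1.42/3.36×10^-5 + 1.47/6.33×10^-6) = 0.01779 rad.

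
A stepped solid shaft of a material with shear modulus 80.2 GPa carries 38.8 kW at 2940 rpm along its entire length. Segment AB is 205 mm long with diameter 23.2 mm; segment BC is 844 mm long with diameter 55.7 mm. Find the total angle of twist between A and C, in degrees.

0.729°

ω = 2π·2940/60 = 307.9 rad/s, so T = P/ω = 38.8×10³ / 307.9 = 126.0 N·m.
J_AB = π(0.0232)⁴/32 = 2.84×10^-8 m⁴; J_BC = π(0.0557)⁴/32 = 9.45×10^-7 m⁴.
θ = (T/G)·Σ L_i/J_i = (126.0/80.2×10⁹)·(0.205/2.84×10^-8 + 0.844/9.45×10^-7) = 0.01273 rad.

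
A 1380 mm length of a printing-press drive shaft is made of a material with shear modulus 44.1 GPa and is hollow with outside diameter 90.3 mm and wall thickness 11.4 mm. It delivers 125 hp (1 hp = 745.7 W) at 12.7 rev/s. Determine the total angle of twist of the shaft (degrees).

0.467°

ω = 2π·12.7 = 79.80 rad/s, so T = P/ω = 125×745.7 / 79.80 = 1168 N·m.
J = π(d_o⁴ − d_i⁴)/32 = π(0.0903⁴ − 0.0675⁴)/32 = 4.490×10^-6 m⁴.
θ = T·L/(G·J) = 1168 × 1.38 / (44.1×10⁹ × 4.490×10^-6) = 8.142×10^-3 rad.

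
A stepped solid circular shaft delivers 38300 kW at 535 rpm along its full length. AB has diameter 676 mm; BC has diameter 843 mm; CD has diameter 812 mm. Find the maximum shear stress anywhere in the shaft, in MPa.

ω = 2π·535/60 = 56.03 rad/s, so T = P/ω = 38300×10³ / 56.03 = 683600 N·m.
Under the same torque, τ_max = 16T/(πd³) is largest where d is smallest — segment AB (d = 676 mm).
τ_max = 16·683600/(π·(0.676)³) = 1.127×10^7 Pa.

11.3 MPa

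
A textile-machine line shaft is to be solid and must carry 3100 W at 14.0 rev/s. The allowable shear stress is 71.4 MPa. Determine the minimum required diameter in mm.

ω = 2π·14.0 = 87.96 rad/s, so T = P/ω = 3100 / 87.96 = 35.24 N·m.
For a solid shaft τ_max = 16T/(πd³), so d = (16T/(π τ_allow))^(1/3) = (16·35.24/(π·7.14×10^7))^(1/3) = 0.01360 m.

13.6 mm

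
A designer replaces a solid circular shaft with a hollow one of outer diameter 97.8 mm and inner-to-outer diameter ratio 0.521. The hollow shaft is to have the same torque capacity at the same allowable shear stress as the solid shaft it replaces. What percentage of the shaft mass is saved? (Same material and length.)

23.3 %

Equal τ_max and T ⇒ the solid shaft needs d_s³ = d_o³(1−k⁴), so d_s = 97.8·(1−0.521⁴)^(1/3) = 95.34 mm.
Area ratio A_h/A_s = d_o²(1−k²)/d_s² = (1−k²)/(1−k⁴)^(2/3) = 0.7667.
Mass saving = 1 − 0.7667 = 23.3 %.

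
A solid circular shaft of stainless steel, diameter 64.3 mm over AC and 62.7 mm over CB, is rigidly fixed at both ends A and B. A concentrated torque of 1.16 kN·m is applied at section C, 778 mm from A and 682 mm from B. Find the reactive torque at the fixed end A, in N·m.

571 N·m

Compatibility: T_A·a/J_AC = T_B·b/J_CB with T_A + T_B = T₀.
J_AC = 1.68×10^-6 m⁴, J_CB = 1.52×10^-6 m⁴, so T_A = T₀·(J_AC/a)/((J_AC/a)+(J_CB/b)) = 571.0 N·m, T_B = 589.0 N·m.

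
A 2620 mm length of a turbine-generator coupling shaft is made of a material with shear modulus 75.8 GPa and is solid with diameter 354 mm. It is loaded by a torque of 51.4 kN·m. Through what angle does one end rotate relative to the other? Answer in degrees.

0.0660°

J = πd⁴/32 = π(0.354)⁴/32 = 1.542×10^-3 m⁴.
θ = T·L/(G·J) = 51400 × 2.62 / (75.8×10⁹ × 1.542×10^-3) = 1.152×10^-3 rad.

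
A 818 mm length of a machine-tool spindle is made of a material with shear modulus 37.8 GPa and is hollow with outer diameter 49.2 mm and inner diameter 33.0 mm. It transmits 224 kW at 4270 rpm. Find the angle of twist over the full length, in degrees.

ω = 2π·4270/60 = 447.2 rad/s, so T = P/ω = 224×10³ / 447.2 = 500.9 N·m.
J = π(d_o⁴ − d_i⁴)/32 = π(0.0492⁴ − 0.0330⁴)/32 = 4.588×10^-7 m⁴.
θ = T·L/(G·J) = 500.9 × 0.818 / (37.8×10⁹ × 4.588×10^-7) = 0.02363 rad.

1.35°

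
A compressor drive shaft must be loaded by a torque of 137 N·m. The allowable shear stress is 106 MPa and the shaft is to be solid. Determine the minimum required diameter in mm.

18.7 mm

For a solid shaft τ_max = 16T/(πd³), so d = (16T/(π τ_allow))^(1/3) = (16·137.0/(π·1.06×10^8))^(1/3) = 0.01874 m.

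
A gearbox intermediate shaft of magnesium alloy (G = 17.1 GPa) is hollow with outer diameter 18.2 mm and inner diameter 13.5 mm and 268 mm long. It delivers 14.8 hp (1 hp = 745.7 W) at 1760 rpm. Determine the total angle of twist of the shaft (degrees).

ω = 2π·1760/60 = 184.3 rad/s, so T = P/ω = 14.8×745.7 / 184.3 = 59.88 N·m.
J = π(d_o⁴ − d_i⁴)/32 = π(0.0182⁴ − 0.0135⁴)/32 = 7.511×10^-9 m⁴.
θ = T·L/(G·J) = 59.88 × 0.268 / (17.1×10⁹ × 7.511×10^-9) = 0.1249 rad.

7.16°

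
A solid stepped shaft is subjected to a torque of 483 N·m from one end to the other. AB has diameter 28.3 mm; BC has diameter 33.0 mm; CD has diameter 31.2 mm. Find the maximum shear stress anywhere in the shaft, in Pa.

Under the same torque, τ_max = 16T/(πd³) is largest where d is smallest — segment AB (d = 28.3 mm).
τ_max = 16·483.0/(π·(0.0283)³) = 1.085×10^8 Pa.

1.09e8 Pa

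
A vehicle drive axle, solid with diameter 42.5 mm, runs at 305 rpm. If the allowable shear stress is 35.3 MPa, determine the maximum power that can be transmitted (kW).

17.0 kW

J = πd⁴/32 = π(0.0425)⁴/32 = 3.203×10^-7 m⁴.
T_max = τ_allow·J/r = 3.53×10^7 × 3.203×10^-7 / 0.0213 = 532.1 N·m.
ω = 2π·305/60 = 31.94 rad/s, so P_max = T_max·ω = 1.699×10^4 W.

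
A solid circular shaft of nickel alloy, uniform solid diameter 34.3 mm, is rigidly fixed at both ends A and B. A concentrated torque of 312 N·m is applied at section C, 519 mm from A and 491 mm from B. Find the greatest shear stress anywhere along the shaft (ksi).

2.93 ksi

With uniform GJ and both ends fixed, compatibility θ_AC = θ_CB gives T_A·a = T_B·b, together with T_A + T_B = T₀.
T_A = T₀·b/(a+b) = 312.0·491/1010 = 151.7 N·m; T_B = 160.3 N·m.
τ in each portion: τ_AC = 1.91×10^7 Pa, τ_CB = 2.02×10^7 Pa; maximum is in CB.
τ_max = T_CB·r/J = 160.3·0.0171/1.36×10^-7 = 2.023×10^7 Pa.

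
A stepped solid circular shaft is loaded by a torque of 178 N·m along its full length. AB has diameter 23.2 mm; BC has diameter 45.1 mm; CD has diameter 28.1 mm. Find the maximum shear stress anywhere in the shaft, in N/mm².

Under the same torque, τ_max = 16T/(πd³) is largest where d is smallest — segment AB (d = 23.2 mm).
τ_max = 16·178.0/(π·(0.0232)³) = 7.260×10^7 Pa.

72.6 N/mm²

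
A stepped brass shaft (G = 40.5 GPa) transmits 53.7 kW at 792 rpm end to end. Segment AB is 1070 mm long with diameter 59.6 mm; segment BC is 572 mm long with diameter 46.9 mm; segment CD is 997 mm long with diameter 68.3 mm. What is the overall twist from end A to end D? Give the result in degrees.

ω = 2π·792/60 = 82.94 rad/s, so T = P/ω = 53.7×10³ / 82.94 = 647.5 N·m.
J_AB = π(0.0596)⁴/32 = 1.24×10^-6 m⁴; J_BC = π(0.0469)⁴/32 = 4.75×10^-7 m⁴; J_CD = π(0.0683)⁴/32 = 2.14×10^-6 m⁴.
θ = (T/G)·Σ L_i/J_i = (647.5/40.5×10⁹)·(1.07/1.24×10^-6 + 0.572/4.75×10^-7 + 0.997/2.14×10^-6) = 0.04052 rad.

2.32°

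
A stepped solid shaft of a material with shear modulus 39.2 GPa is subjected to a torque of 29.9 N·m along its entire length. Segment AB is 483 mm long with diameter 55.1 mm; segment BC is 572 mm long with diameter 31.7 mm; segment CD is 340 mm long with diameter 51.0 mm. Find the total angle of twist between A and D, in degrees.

J_AB = π(0.0551)⁴/32 = 9.05×10^-7 m⁴; J_BC = π(0.0317)⁴/32 = 9.91×10^-8 m⁴; J_CD = π(0.0510)⁴/32 = 6.64×10^-7 m⁴.
θ = (T/G)·Σ L_i/J_i = (29.90/39.2×10⁹)·(0.483/9.05×10^-7 + 0.572/9.91×10^-8 + 0.340/6.64×10^-7) = 5.199×10^-3 rad.

0.298°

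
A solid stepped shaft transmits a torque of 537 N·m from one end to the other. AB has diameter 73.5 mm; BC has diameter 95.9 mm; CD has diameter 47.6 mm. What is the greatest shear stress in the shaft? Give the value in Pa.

2.54e7 Pa

Under the same torque, τ_max = 16T/(πd³) is largest where d is smallest — segment CD (d = 47.6 mm).
τ_max = 16·537.0/(π·(0.0476)³) = 2.536×10^7 Pa.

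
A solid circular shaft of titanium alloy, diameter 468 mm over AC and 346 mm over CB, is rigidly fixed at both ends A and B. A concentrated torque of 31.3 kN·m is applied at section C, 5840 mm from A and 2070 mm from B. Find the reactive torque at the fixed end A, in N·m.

17000 N·m

Compatibility: T_A·a/J_AC = T_B·b/J_CB with T_A + T_B = T₀.
J_AC = 4.71×10^-3 m⁴, J_CB = 1.41×10^-3 m⁴, so T_A = T₀·(J_AC/a)/((J_AC/a)+(J_CB/b)) = 16980 N·m, T_B = 14320 N·m.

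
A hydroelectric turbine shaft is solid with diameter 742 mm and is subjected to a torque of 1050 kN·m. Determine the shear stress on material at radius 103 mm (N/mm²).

J = πd⁴/32 = π(0.742)⁴/32 = 0.02976 m⁴.
Shear stress varies linearly with radius: τ = T·r/J = 1.050e6 × 0.103 / 0.02976 = 3.634×10^6 Pa.

3.63 N/mm²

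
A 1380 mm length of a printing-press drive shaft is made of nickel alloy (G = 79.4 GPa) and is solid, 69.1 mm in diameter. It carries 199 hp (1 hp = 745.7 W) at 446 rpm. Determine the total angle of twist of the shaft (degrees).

1.41°

ω = 2π·446/60 = 46.71 rad/s, so T = P/ω = 199×745.7 / 46.71 = 3177 N·m.
J = πd⁴/32 = π(0.0691)⁴/32 = 2.238×10^-6 m⁴.
θ = T·L/(G·J) = 3177 × 1.38 / (79.4×10⁹ × 2.238×10^-6) = 0.02467 rad.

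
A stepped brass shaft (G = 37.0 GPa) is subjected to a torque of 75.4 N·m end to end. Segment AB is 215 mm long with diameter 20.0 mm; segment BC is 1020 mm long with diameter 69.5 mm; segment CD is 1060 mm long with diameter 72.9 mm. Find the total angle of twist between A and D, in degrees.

J_AB = π(0.0200)⁴/32 = 1.57×10^-8 m⁴; J_BC = π(0.0695)⁴/32 = 2.29×10^-6 m⁴; J_CD = π(0.0729)⁴/32 = 2.77×10^-6 m⁴.
θ = (T/G)·Σ L_i/J_i = (75.40/37.0×10⁹)·(0.215/1.57×10^-8 + 1.02/2.29×10^-6 + 1.06/2.77×10^-6) = 0.02958 rad.

1.69°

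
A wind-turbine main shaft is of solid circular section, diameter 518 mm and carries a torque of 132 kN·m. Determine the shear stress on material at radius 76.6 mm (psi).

207 psi

J = πd⁴/32 = π(0.518)⁴/32 = 7.068×10^-3 m⁴.
Shear stress varies linearly with radius: τ = T·r/J = 132000 × 0.0766 / 7.068×10^-3 = 1.430×10^6 Pa.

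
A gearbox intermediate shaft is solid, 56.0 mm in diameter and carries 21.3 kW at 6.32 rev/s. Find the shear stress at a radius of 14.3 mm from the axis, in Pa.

ω = 2π·6.32 = 39.71 rad/s, so T = P/ω = 21.3×10³ / 39.71 = 536.4 N·m.
J = πd⁴/32 = π(0.0560)⁴/32 = 9.655×10^-7 m⁴.
Shear stress varies linearly with radius: τ = T·r/J = 536.4 × 0.0143 / 9.655×10^-7 = 7.945×10^6 Pa.

7.94e6 Pa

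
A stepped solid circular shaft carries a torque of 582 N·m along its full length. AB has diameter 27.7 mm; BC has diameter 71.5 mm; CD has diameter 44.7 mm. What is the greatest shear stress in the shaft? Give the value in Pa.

Under the same torque, τ_max = 16T/(πd³) is largest where d is smallest — segment AB (d = 27.7 mm).
τ_max = 16·582.0/(π·(0.0277)³) = 1.395×10^8 Pa.

1.39e8 Pa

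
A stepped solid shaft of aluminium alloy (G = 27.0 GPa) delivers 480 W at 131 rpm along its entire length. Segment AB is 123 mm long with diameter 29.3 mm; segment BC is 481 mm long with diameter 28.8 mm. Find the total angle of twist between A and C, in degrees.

ω = 2π·131/60 = 13.72 rad/s, so T = P/ω = 480 / 13.72 = 34.99 N·m.
J_AB = π(0.0293)⁴/32 = 7.24×10^-8 m⁴; J_BC = π(0.0288)⁴/32 = 6.75×10^-8 m⁴.
θ = (T/G)·Σ L_i/J_i = (34.99/27.0×10⁹)·(0.123/7.24×10^-8 + 0.481/6.75×10^-8) = 0.01143 rad.

0.655°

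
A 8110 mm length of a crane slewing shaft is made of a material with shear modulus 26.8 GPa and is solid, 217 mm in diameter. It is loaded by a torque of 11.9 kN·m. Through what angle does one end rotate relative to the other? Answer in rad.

J = πd⁴/32 = π(0.217)⁴/32 = 2.177×10^-4 m⁴.
θ = T·L/(G·J) = 11900 × 8.11 / (26.8×10⁹ × 2.177×10^-4) = 0.01654 rad.

0.0165 rad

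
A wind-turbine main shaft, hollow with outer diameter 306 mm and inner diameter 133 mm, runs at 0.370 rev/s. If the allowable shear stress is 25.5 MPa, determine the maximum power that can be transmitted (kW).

J = π(d_o⁴ − d_i⁴)/32 = π(0.306⁴ − 0.133⁴)/32 = 8.300×10^-4 m⁴.
T_max = τ_allow·J/r = 2.55×10^7 × 8.300×10^-4 / 0.153 = 138300 N·m.
ω = 2π·0.370 = 2.325 rad/s, so P_max = T_max·ω = 3.216×10^5 W.

322 kW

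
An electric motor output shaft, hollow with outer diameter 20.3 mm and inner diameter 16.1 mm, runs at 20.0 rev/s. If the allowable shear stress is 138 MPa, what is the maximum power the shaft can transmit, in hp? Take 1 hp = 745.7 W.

23.1 hp

J = π(d_o⁴ − d_i⁴)/32 = π(0.0203⁴ − 0.0161⁴)/32 = 1.008×10^-8 m⁴.
T_max = τ_allow·J/r = 1.38×10^8 × 1.008×10^-8 / 0.0102 = 137.0 N·m.
ω = 2π·20.0 = 125.7 rad/s, so P_max = T_max·ω = 1.721×10^4 W.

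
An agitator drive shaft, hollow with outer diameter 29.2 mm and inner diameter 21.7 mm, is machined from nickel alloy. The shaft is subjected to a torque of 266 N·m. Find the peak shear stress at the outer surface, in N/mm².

J = π(d_o⁴ − d_i⁴)/32 = π(0.0292⁴ − 0.0217⁴)/32 = 4.960×10^-8 m⁴.
τ_max = T·r/J = 266.0 × 0.0146 / 4.960×10^-8 = 7.829×10^7 Pa.

78.3 N/mm²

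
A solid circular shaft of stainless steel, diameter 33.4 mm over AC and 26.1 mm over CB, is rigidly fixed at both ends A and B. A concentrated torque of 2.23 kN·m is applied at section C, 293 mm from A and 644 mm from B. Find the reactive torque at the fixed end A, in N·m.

1910 N·m

Compatibility: T_A·a/J_AC = T_B·b/J_CB with T_A + T_B = T₀.
J_AC = 1.22×10^-7 m⁴, J_CB = 4.56×10^-8 m⁴, so T_A = T₀·(J_AC/a)/((J_AC/a)+(J_CB/b)) = 1907 N·m, T_B = 323.4 N·m.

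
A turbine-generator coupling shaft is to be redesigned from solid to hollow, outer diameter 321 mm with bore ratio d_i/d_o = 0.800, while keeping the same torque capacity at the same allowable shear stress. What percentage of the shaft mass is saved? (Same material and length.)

48.8 %

Equal τ_max and T ⇒ the solid shaft needs d_s³ = d_o³(1−k⁴), so d_s = 321·(1−0.800⁴)^(1/3) = 269.3 mm.
Area ratio A_h/A_s = d_o²(1−k²)/d_s² = (1−k²)/(1−k⁴)^(2/3) = 0.5115.
Mass saving = 1 − 0.5115 = 48.8 %.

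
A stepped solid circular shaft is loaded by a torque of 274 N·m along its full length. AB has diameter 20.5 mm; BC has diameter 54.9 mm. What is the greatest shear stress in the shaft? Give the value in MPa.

Under the same torque, τ_max = 16T/(πd³) is largest where d is smallest — segment AB (d = 20.5 mm).
τ_max = 16·274.0/(π·(0.0205)³) = 1.620×10^8 Pa.

162 MPa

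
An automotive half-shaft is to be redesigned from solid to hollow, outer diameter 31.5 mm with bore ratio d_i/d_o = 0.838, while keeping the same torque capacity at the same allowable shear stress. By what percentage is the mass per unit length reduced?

Equal τ_max and T ⇒ the solid shaft needs d_s³ = d_o³(1−k⁴), so d_s = 31.5·(1−0.838⁴)^(1/3) = 25.12 mm.
Area ratio A_h/A_s = d_o²(1−k²)/d_s² = (1−k²)/(1−k⁴)^(2/3) = 0.4684.
Mass saving = 1 − 0.4684 = 53.2 %.

53.2 %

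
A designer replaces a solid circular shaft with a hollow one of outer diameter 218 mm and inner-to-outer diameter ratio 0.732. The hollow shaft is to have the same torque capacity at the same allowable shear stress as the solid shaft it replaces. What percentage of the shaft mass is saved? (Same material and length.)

41.8 %

Equal τ_max and T ⇒ the solid shaft needs d_s³ = d_o³(1−k⁴), so d_s = 218·(1−0.732⁴)^(1/3) = 194.7 mm.
Area ratio A_h/A_s = d_o²(1−k²)/d_s² = (1−k²)/(1−k⁴)^(2/3) = 0.5817.
Mass saving = 1 − 0.5817 = 41.8 %.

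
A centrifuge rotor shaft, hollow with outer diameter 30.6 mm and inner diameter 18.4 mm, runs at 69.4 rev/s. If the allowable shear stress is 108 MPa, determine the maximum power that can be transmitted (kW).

230 kW

J = π(d_o⁴ − d_i⁴)/32 = π(0.0306⁴ − 0.0184⁴)/32 = 7.482×10^-8 m⁴.
T_max = τ_allow·J/r = 1.08×10^8 × 7.482×10^-8 / 0.0153 = 528.2 N·m.
ω = 2π·69.4 = 436.1 rad/s, so P_max = T_max·ω = 2.303×10^5 W.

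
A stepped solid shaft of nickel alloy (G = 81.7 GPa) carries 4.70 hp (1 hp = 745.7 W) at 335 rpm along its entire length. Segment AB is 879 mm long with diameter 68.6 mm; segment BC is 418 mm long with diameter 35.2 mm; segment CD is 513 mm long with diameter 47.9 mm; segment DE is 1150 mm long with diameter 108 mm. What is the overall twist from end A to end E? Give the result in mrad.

5.20 mrad

ω = 2π·335/60 = 35.08 rad/s, so T = P/ω = 4.70×745.7 / 35.08 = 99.91 N·m.
J_AB = π(0.0686)⁴/32 = 2.17×10^-6 m⁴; J_BC = π(0.0352)⁴/32 = 1.51×10^-7 m⁴; J_CD = π(0.0479)⁴/32 = 5.17×10^-7 m⁴; J_DE = π(0.108)⁴/32 = 1.34×10^-5 m⁴.
θ = (T/G)·Σ L_i/J_i = (99.91/81.7×10⁹)·(0.879/2.17×10^-6 + 0.418/1.51×10^-7 + 0.513/5.17×10^-7 + 1.15/1.34×10^-5) = 5.205×10^-3 rad.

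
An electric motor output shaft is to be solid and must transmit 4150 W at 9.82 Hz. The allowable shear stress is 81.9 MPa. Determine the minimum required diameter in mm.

16.1 mm

ω = 2π·9.82 = 61.70 rad/s, so T = P/ω = 4150 / 61.70 = 67.26 N·m.
For a solid shaft τ_max = 16T/(πd³), so d = (16T/(π τ_allow))^(1/3) = (16·67.26/(π·8.19×10^7))^(1/3) = 0.01611 m.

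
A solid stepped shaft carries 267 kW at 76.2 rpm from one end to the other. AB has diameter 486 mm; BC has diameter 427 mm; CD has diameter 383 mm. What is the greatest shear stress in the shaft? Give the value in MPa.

3.03 MPa

ω = 2π·76.2/60 = 7.980 rad/s, so T = P/ω = 267×10³ / 7.980 = 33460 N·m.
Under the same torque, τ_max = 16T/(πd³) is largest where d is smallest — segment CD (d = 383 mm).
τ_max = 16·33460/(π·(0.383)³) = 3.033×10^6 Pa.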